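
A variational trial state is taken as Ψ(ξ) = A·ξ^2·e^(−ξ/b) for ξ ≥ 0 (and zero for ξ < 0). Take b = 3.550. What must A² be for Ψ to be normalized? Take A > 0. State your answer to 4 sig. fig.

Normalization requires ∫|Ψ|² dξ = 1, integrated from 0 to ∞.
Recall ∫₀^∞ ξ^m e^(−ξ/β) dξ = m!·β^(m+1), with Ψ = A·ξ^2·e^(−ξ/b), the integral evaluates to A²·[3·b^5/4].
Substituting b = 3.550 gives A² = 0.0023648, so A = 0.048629.

A^2 ≈ 0.002365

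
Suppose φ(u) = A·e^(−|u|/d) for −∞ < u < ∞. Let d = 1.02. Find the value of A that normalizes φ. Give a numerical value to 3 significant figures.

We need A² ∫|f|² du = 1, taking the integral from −∞ to ∞.
∫|φ|² du = A²·(d).
So A² = (d)^(−1).
Plugging in d = 1.02 yields A = 0.9901.

A ≈ 0.990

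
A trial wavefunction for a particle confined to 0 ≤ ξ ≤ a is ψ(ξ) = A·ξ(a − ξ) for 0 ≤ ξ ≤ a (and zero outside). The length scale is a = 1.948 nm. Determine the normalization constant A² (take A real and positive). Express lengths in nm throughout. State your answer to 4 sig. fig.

A^2 ≈ 1.069 nm^(-5)

The normalization condition is ∫|ψ|² dξ = 1 from 0 to a.
Expanding the polynomial and integrating term by term, carrying out the integral gives A² · a^5/30.
Setting this equal to 1 gives A² = 1/(a^5/30).
Plugging in a = 1.948 yields A = 1.0342.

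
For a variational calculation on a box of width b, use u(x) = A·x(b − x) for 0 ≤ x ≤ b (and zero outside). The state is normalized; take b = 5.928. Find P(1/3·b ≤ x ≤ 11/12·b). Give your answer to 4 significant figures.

P ≈ 0.7850

|u|² is the probability density, so P = ∫_{1/3·b}^{11/12·b} |u|² dx.
Since A² = 1/(b^5/30), this is the region integral divided by the full normalization integral.
In terms of t = x/b (A² and the length scale cancel between numerator and denominator), P = [∫_{1/3}^{11/12} t^2·(1 - t)^2 dt] / [∫_{0}^{1} t^2·(1 - t)^2 dt].
With ∫ t^2·(1 - t)^2 dt = t^3·(6·t^2 - 15·t + 10)/30 + C, the region integral is ≈ 0.0261679 and the full one is 1/30.
Evaluating gives P = 0.78504.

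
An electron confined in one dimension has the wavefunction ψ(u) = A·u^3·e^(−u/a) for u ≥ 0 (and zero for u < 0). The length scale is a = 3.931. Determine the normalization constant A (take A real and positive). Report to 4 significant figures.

The normalization condition is ∫|ψ|² du = 1 from 0 to ∞.
With ψ = A·u^3·e^(−u/a), the integral evaluates to A²·[45·a^7/8].
With a = 3.931: A² = 0.000012256 and A = 0.0035009.

A ≈ 0.003501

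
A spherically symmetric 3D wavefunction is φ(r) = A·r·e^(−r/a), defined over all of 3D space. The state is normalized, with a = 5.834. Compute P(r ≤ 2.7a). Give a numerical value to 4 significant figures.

P ≈ 0.6267

With dV = 4πr²dr, the probability is ∫|φ|² dV over r ≤ 2.7a.
The full normalization integral is A²·[3·π·a^5] = 1, fixing A².
Let u = r/a; then A², 4π and the length scale all cancel, so P = ∫_{0}^{2.7} u^4·e^(-2·u) du ÷ ∫_{0}^{∞} u^4·e^(-2·u) du.
Using ∫ u^4·e^(-2·u) du = -(u^4/2 + u^3 + 3·u^2/2 + 3·u/2 + 3/4)·e^(-2·u), the numerator is ≈ 0.470017 and the denominator is 3/4.
Taking the ratio yields P = 0.62669.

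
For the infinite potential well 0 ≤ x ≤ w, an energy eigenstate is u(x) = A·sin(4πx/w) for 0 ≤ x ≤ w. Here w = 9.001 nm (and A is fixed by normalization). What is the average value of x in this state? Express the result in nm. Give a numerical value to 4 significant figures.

⟨x⟩ ≈ 4.501 nm

The expectation value is the |u|²-weighted average of x: ∫ x|u|² dx.
Since the A² factors cancel between numerator and denominator, ⟨x⟩ = w/2.
Putting w = 9.001 gives 4.5005.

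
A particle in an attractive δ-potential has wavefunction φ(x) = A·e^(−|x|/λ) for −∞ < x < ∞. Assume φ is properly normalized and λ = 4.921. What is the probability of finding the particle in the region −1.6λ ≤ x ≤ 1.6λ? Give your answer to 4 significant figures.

P ≈ 0.9592

P = ∫_{−1.6λ}^{1.6λ} |φ(x)|² dx.
With A² fixed by ∫|φ|² = 1, i.e. A² = (λ)^(−1), substitute and integrate.
By symmetry take twice the x ≥ 0 contribution in numerator and denominator; the 2's cancel. In terms of u = x/λ (A² and the length scale cancel between numerator and denominator), P = [∫_{0}^{1.6} e^(-2·u) du] / [∫_{0}^{∞} e^(-2·u) du].
Using ∫ e^(-2·u) du = -e^(-2·u)/2, the numerator is 1/2 - e^(-16/5)/2 and the denominator is 1/2.
This works out to P = 0.95924.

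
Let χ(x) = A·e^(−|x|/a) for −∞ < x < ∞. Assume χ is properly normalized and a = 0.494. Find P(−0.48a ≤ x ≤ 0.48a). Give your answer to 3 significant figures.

The probability is P = ∫ |χ|² dx over [−0.48a, 0.48a].
The normalization integral ∫|χ|²dx over the whole domain equals a·A², and A² cancels in the ratio.
By symmetry take twice the x ≥ 0 contribution in numerator and denominator; the 2's cancel. Substituting u = x/a, A² and the length scale cancel in the ratio: P = ∫_{0}^{0.48} e^(-2·u) du / ∫_{0}^{∞} e^(-2·u) du.
With ∫ e^(-2·u) du = -e^(-2·u)/2 + C, the region integral is 1/2 - e^(-24/25)/2 and the full one is 1/2.
Evaluating gives P = 0.6171.

P ≈ 0.617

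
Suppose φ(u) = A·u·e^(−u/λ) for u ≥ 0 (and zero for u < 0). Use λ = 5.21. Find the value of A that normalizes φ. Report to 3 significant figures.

We need A² ∫|f|² du = 1, taking the integral from 0 to ∞.
With φ = A·u·e^(−u/λ), the integral evaluates to A²·[λ^3/4].
Substituting λ = 5.21 gives A² = 0.02828, so A = 0.1682.

A ≈ 0.168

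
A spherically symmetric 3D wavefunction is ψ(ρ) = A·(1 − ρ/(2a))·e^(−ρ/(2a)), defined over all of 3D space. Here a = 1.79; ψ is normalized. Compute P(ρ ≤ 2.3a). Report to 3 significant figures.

P ≈ 0.0533

Integrate the radial probability density 4πρ²|ψ|² over ρ ≤ 2.3a.
A² is fixed by ∫₀^∞ 4πρ²|ψ|² dρ = 1, i.e. A² = (8·π·a^3)^(−1).
Substituting u = ρ/a, A², 4π and the length scale all cancel in the ratio: P = ∫_{0}^{2.3} u^2·(1 - u/2)^2·e^(-u) du / ∫_{0}^{∞} u^2·(1 - u/2)^2·e^(-u) du.
An antiderivative of u^2·(1 - u/2)^2·e^(-u) is -(u^4/4 + u^2 + 2·u + 2)·e^(-u); evaluating from 0 to 2.3 gives ≈ 0.10651, while the full integral is 2.
Taking the ratio yields P = 0.05325.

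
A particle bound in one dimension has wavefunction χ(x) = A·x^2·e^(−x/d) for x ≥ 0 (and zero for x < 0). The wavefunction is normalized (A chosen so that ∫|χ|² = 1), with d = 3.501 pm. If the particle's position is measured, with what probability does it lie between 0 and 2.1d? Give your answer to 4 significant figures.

|χ|² is the probability density, so P = ∫_{0}^{2.1d} |χ|² dx.
With A² fixed by ∫|χ|² = 1, i.e. A² = (3·d^5/4)^(−1), substitute and integrate.
Substituting u = x/d, A² and the length scale cancel in the ratio: P = ∫_{0}^{2.1} u^4·e^(-2·u) du / ∫_{0}^{∞} u^4·e^(-2·u) du.
An antiderivative of u^4·e^(-2·u) is -(u^4/2 + u^3 + 3·u^2/2 + 3·u/2 + 3/4)·e^(-2·u); evaluating from 0 to 2.1 gives ≈ 0.307630, while the full integral is 3/4.
Taking the ratio, P = 0.41017.

P ≈ 0.4102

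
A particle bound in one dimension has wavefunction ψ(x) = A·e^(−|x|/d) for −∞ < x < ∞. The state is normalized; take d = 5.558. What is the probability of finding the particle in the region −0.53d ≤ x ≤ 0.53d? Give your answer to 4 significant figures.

|ψ|² is the probability density, so P = ∫_{−0.53d}^{0.53d} |ψ|² dx.
The normalization integral ∫|ψ|²dx over the whole domain equals d·A², and A² cancels in the ratio.
By symmetry take twice the x ≥ 0 contribution in numerator and denominator; the 2's cancel. In terms of u = x/d (A² and the length scale cancel between numerator and denominator), P = [∫_{0}^{0.53} e^(-2·u) du] / [∫_{0}^{∞} e^(-2·u) du].
With ∫ e^(-2·u) du = -e^(-2·u)/2 + C, the region integral is 1/2 - e^(-53/50)/2 and the full one is 1/2.
This works out to P = 0.65354.

P ≈ 0.6535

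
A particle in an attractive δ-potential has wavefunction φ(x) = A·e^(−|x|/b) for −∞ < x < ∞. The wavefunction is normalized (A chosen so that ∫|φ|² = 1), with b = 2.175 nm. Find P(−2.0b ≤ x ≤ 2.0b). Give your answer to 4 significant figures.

P ≈ 0.9817

The probability is P = ∫ |φ|² dx over [−2.0b, 2.0b].
The normalization integral ∫|φ|²dx over the whole domain equals b·A², and A² cancels in the ratio.
Both integrals are even about x = 0, so only the x ≥ 0 halves are needed (the factors of 2 cancel). Substituting u = x/b, A² and the length scale cancel in the ratio: P = ∫_{0}^{2.0} e^(-2·u) du / ∫_{0}^{∞} e^(-2·u) du.
An antiderivative of e^(-2·u) is -e^(-2·u)/2; evaluating from 0 to 2.0 gives 1/2 - e^(-4)/2, while the full integral is 1/2.
Evaluating gives P = 0.98168.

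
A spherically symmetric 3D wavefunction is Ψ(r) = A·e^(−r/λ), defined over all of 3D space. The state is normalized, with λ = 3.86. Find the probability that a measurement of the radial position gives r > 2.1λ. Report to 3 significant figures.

With dV = 4πr²dr, the probability is ∫|Ψ|² dV over r > 2.1λ.
Normalization gives A² = 1/(π·λ^3).
Substituting u = r/λ, A², 4π and the length scale all cancel in the ratio: P = ∫_{2.1}^{∞} u^2·e^(-2·u) du / ∫_{0}^{∞} u^2·e^(-2·u) du.
Using ∫ u^2·e^(-2·u) du = -(2·u^2 + 2·u + 1)·e^(-2·u)/4, the numerator is 701·e^(-21/5)/200 and the denominator is 1/4.
The region integral divided by the full integral gives P = 0.2102.

P ≈ 0.210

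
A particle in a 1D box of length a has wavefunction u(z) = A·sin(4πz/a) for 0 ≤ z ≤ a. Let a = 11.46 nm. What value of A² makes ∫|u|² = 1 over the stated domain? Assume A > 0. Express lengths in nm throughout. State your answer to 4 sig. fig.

A^2 ≈ 0.1745 nm^(-1)

Normalization requires ∫|u|² dz = 1, integrated from 0 to a.
With u = A·sin(4πz/a), the integral evaluates to A²·[a/2].
Hence A² = 1/[a/2].
With a = 11.46: A² = 0.17452 and A = 0.41776.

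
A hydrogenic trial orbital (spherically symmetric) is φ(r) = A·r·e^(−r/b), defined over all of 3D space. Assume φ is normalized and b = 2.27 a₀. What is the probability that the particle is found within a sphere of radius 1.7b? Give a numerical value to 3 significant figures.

P ≈ 0.256

Integrate the radial probability density 4πr²|φ|² over r ≤ 1.7b.
A² is fixed by ∫₀^∞ 4πr²|φ|² dr = 1, i.e. A² = (3·π·b^5)^(−1).
In terms of u = r/b (A², 4π and the length scale all cancel between numerator and denominator), P = [∫_{0}^{1.7} u^4·e^(-2·u) du] / [∫_{0}^{∞} u^4·e^(-2·u) du].
Using ∫ u^4·e^(-2·u) du = -(u^4/2 + u^3 + 3·u^2/2 + 3·u/2 + 3/4)·e^(-2·u), the numerator is ≈ 0.19186 and the denominator is 3/4.
The region integral divided by the full integral gives P = 0.2558.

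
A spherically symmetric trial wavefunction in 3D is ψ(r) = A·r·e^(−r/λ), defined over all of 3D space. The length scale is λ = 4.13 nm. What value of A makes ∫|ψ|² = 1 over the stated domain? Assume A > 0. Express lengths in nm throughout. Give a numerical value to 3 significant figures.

We need A² ∫|f|² 4πr² dr = 1, taking the integral from 0 to ∞.
In 3D with spherical symmetry the volume element is 4πr² dr.
The integral (without the A² prefactor) comes out to 3·π·λ^5.
Setting this equal to 1 gives A² = 1/(3·π·λ^5).
Plugging in λ = 4.13 yields A = 0.009397.

A ≈ 0.00940 nm^(-5/2)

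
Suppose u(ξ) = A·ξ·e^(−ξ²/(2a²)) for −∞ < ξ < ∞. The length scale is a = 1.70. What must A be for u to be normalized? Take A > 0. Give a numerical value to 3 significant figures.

A ≈ 0.479

Require ∫ |u|² dξ = 1 over the whole domain.
With u = A·ξ·e^(−ξ²/(2a²)), the integral evaluates to A²·[√(π)·a^3/2].
Substituting a = 1.70 gives A² = 0.2297, so A = 0.4792.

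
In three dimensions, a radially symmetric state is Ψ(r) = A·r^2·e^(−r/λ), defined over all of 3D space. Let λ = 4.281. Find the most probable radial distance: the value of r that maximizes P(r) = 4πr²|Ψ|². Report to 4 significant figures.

Differentiate P(r) = 4πr²|Ψ|² with respect to r and set to zero.
Solving yields r = 3·λ.
With λ = 4.281, the most probable radial distance is 12.843.

r ≈ 12.84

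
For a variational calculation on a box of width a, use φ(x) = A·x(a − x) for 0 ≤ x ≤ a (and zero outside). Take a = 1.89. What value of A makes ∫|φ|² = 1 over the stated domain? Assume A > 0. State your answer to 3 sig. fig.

A ≈ 1.12

Normalization requires ∫|φ|² dx = 1, integrated from 0 to a.
∫|φ|² dx = A²·(a^5/30).
So A² = (a^5/30)^(−1).
With a = 1.89: A² = 1.244 and A = 1.115.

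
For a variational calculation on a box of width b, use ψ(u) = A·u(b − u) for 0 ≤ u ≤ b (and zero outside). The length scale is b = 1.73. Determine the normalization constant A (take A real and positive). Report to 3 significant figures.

A ≈ 1.39

Require ∫ |ψ|² du = 1 over the whole domain.
Expanding the polynomial and integrating term by term, carrying out the integral gives A² · b^5/30.
Setting this equal to 1 gives A² = 1/(b^5/30).
Plugging in b = 1.73 yields A = 1.391.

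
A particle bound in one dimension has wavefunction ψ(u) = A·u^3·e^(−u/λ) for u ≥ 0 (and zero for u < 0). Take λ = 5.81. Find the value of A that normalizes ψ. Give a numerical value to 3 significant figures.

Normalization requires ∫|ψ|² du = 1, integrated from 0 to ∞.
Recall ∫₀^∞ u^m e^(−u/β) du = m!·β^(m+1), ∫|ψ|² du = A²·(45·λ^7/8).
So A² = (45·λ^7/8)^(−1).
Plugging in λ = 5.81 yields A = 0.0008919.

A ≈ 0.000892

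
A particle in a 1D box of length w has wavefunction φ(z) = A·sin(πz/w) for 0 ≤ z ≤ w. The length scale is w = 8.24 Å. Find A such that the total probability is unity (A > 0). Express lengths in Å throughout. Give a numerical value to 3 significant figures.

We need A² ∫|f|² dz = 1, taking the integral from 0 to w.
Using sin²θ = (1 − cos 2θ)/2, ∫|φ|² dz = A²·(w/2).
With w = 8.24: A² = 0.2427 and A = 0.4927.

A ≈ 0.493 Å^(-1/2)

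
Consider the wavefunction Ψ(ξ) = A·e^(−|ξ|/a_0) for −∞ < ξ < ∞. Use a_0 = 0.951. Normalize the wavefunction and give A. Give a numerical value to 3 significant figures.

The normalization condition is ∫|Ψ|² dξ = 1 from −∞ to ∞.
The integral (without the A² prefactor) comes out to a_0.
So A² = (a_0)^(−1).
Plugging in a_0 = 0.951 yields A = 1.025.

A ≈ 1.03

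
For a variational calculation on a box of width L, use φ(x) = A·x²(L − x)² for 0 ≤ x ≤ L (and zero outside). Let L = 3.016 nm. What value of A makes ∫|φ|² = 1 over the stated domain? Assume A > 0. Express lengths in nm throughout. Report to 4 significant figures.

A ≈ 0.1747 nm^(-9/2)

Require ∫ |φ|² dx = 1 over the whole domain.
Expanding the polynomial and integrating term by term, carrying out the integral gives A² · L^9/630.
Setting this equal to 1 gives A² = 1/(L^9/630).
Plugging in L = 3.016 yields A = 0.17467.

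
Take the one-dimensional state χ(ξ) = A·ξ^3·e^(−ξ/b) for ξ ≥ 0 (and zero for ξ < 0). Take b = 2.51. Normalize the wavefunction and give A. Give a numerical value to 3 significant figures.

A ≈ 0.0168

Require ∫ |χ|² dξ = 1 over the whole domain.
Recall ∫₀^∞ ξ^m e^(−ξ/β) dξ = m!·β^(m+1), with χ = A·ξ^3·e^(−ξ/b), the integral evaluates to A²·[45·b^7/8].
Substituting b = 2.51 gives A² = 0.0002832, so A = 0.01683.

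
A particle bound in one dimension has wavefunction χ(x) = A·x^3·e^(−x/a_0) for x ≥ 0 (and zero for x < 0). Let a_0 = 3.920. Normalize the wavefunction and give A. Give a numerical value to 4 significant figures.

A ≈ 0.003535

Normalization requires ∫|χ|² dx = 1, integrated from 0 to ∞.
∫|χ|² dx = A²·(45·a_0^7/8).
Setting this equal to 1 gives A² = 1/(45·a_0^7/8).
Substituting a_0 = 3.920 gives A² = 0.000012499, so A = 0.0035354.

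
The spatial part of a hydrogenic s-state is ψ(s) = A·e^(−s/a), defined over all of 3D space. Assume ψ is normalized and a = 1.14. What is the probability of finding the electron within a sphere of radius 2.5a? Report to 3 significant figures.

P ≈ 0.875

Integrate the radial probability density 4πs²|ψ|² over s ≤ 2.5a.
A² is fixed by ∫₀^∞ 4πs²|ψ|² ds = 1, i.e. A² = (π·a^3)^(−1).
Let u = s/a; then A², 4π and the length scale all cancel, so P = ∫_{0}^{2.5} u^2·e^(-2·u) du ÷ ∫_{0}^{∞} u^2·e^(-2·u) du.
Using ∫ u^2·e^(-2·u) du = -(2·u^2 + 2·u + 1)·e^(-2·u)/4, the numerator is 1/4 - 37·e^(-5)/8 and the denominator is 1/4.
The region integral divided by the full integral gives P = 0.8753.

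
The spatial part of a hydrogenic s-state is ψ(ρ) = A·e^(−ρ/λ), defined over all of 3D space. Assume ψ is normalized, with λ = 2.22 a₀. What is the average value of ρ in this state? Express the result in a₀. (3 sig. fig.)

By definition ⟨ρ⟩ = ∫ ρ |ψ(ρ)|² 4πρ² dρ.
The ratio of the moment integral to the normalization integral gives ⟨ρ⟩ = 3·λ/2.
With λ = 2.22, ⟨ρ⟩ = 3.330.

⟨ρ⟩ ≈ 3.33 a₀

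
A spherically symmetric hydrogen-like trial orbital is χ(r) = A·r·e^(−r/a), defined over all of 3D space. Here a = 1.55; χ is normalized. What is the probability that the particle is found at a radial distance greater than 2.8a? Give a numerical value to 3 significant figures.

P ≈ 0.342

With dV = 4πr²dr, the probability is ∫|χ|² dV over r > 2.8a.
A² is fixed by ∫₀^∞ 4πr²|χ|² dr = 1, i.e. A² = (3·π·a^5)^(−1).
In terms of u = r/a (A², 4π and the length scale all cancel between numerator and denominator), P = [∫_{2.8}^{∞} u^4·e^(-2·u) du] / [∫_{0}^{∞} u^4·e^(-2·u) du].
With ∫ u^4·e^(-2·u) du = -(u^4/2 + u^3 + 3·u^2/2 + 3·u/2 + 3/4)·e^(-2·u) + C, the region integral is ≈ 0.25661 and the full one is 3/4.
The region integral divided by the full integral gives P = 0.3422.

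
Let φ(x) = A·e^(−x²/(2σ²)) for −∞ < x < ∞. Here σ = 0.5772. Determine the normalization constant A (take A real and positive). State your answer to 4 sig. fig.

A ≈ 0.9887

We need A² ∫|f|² dx = 1, taking the integral from −∞ to ∞.
Using the Gaussian integral ∫_{−∞}^{∞} e^(−αx²) dx = √(π/α), the integral (without the A² prefactor) comes out to √(π)·σ.
Plugging in σ = 0.5772 yields A = 0.98867.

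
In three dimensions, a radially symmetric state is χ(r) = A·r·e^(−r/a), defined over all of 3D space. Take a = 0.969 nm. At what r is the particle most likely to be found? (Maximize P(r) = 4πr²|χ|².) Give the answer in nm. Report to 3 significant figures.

Set d/dr [P(r) = 4πr²|χ|²] = 0 and solve for r > 0.
Solving yields r = 2·a.
With a = 0.969, the most probable radial distance is 1.938 nm.

r ≈ 1.94 nm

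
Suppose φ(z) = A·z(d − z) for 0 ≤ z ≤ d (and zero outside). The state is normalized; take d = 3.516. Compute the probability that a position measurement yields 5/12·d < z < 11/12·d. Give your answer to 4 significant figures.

|φ|² is the probability density, so P = ∫_{5/12·d}^{11/12·d} |φ|² dz.
The normalization integral ∫|φ|²dz over the whole domain equals d^5/30·A², and A² cancels in the ratio.
In terms of u = z/d (A² and the length scale cancel between numerator and denominator), P = [∫_{5/12}^{11/12} u^2·(1 - u)^2 du] / [∫_{0}^{1} u^2·(1 - u)^2 du].
With ∫ u^2·(1 - u)^2 du = u^3·(6·u^2 - 15·u + 10)/30 + C, the region integral is ≈ 0.0216098 and the full one is 1/30.
Taking the ratio, P = 4481/6912.

P ≈ 0.6483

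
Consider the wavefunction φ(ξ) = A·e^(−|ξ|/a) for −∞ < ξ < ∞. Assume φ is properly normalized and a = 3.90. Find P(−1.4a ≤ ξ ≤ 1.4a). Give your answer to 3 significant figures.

P = ∫_{−1.4a}^{1.4a} |φ(ξ)|² dξ.
The normalization integral ∫|φ|²dξ over the whole domain equals a·A², and A² cancels in the ratio.
Both integrals are even about ξ = 0, so only the ξ ≥ 0 halves are needed (the factors of 2 cancel). In terms of u = ξ/a (A² and the length scale cancel between numerator and denominator), P = [∫_{0}^{1.4} e^(-2·u) du] / [∫_{0}^{∞} e^(-2·u) du].
With ∫ e^(-2·u) du = -e^(-2·u)/2 + C, the region integral is 1/2 - e^(-14/5)/2 and the full one is 1/2.
The result is P = 0.9392.

P ≈ 0.939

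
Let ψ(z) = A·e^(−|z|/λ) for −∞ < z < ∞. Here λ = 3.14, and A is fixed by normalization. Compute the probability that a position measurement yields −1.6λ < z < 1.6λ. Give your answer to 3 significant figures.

P = ∫_{−1.6λ}^{1.6λ} |ψ(z)|² dz.
With A² fixed by ∫|ψ|² = 1, i.e. A² = (λ)^(−1), substitute and integrate.
By symmetry take twice the z ≥ 0 contribution in numerator and denominator; the 2's cancel. Substituting u = z/λ, A² and the length scale cancel in the ratio: P = ∫_{0}^{1.6} e^(-2·u) du / ∫_{0}^{∞} e^(-2·u) du.
With ∫ e^(-2·u) du = -e^(-2·u)/2 + C, the region integral is 1/2 - e^(-16/5)/2 and the full one is 1/2.
Taking the ratio, P = 0.9592.

P ≈ 0.959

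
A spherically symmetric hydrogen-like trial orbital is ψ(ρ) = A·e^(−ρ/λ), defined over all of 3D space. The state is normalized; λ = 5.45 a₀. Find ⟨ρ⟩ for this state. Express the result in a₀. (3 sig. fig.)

⟨ρ⟩ = ∫ ρ |ψ|² 4πρ² dρ over the full domain.
Recall ∫₀^∞ ρ^m e^(−ρ/β) dρ = m!·β^(m+1), evaluating both integrals, ⟨ρ⟩ = 3·λ/2.
Putting λ = 5.45 gives 8.175.

⟨ρ⟩ ≈ 8.18 a₀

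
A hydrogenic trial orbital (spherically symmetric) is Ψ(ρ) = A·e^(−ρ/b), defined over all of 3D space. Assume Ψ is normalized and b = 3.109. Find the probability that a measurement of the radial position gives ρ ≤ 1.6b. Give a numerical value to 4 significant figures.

P ≈ 0.6201

P = ∫ |Ψ|² 4πρ² dρ over ρ ≤ 1.6b.
Normalization gives A² = 1/(π·b^3).
Let u = ρ/b; then A², 4π and the length scale all cancel, so P = ∫_{0}^{1.6} u^2·e^(-2·u) du ÷ ∫_{0}^{∞} u^2·e^(-2·u) du.
Using ∫ u^2·e^(-2·u) du = -(2·u^2 + 2·u + 1)·e^(-2·u)/4, the numerator is 1/4 - 233·e^(-16/5)/100 and the denominator is 1/4.
Taking the ratio yields P = 0.62010.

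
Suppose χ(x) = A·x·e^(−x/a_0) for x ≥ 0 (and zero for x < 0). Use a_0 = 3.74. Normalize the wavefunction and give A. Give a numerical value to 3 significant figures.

A ≈ 0.277

The normalization condition is ∫|χ|² dx = 1 from 0 to ∞.
Carrying out the integral gives A² · a_0^3/4.
Hence A² = 1/[a_0^3/4].
Plugging in a_0 = 3.74 yields A = 0.2765.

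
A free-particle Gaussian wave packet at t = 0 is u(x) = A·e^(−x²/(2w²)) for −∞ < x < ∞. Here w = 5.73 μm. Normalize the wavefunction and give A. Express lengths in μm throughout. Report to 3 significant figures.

A ≈ 0.314 μm^(-1/2)

Normalization requires ∫|u|² dx = 1, integrated from −∞ to ∞.
With ∫_{−∞}^{∞} x^(2m) e^(−αx²) dx = (2m−1)!!·√π / (2^m α^(m+1/2)), the integral (without the A² prefactor) comes out to √(π)·w.
Hence A² = 1/[√(π)·w].
Substituting w = 5.73 gives A² = 0.09846, so A = 0.3138.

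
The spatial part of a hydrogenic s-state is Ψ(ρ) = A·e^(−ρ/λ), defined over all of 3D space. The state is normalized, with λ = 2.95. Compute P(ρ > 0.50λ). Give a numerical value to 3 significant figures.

P ≈ 0.920

Integrate the radial probability density 4πρ²|Ψ|² over ρ > 0.50λ.
A² is fixed by ∫₀^∞ 4πρ²|Ψ|² dρ = 1, i.e. A² = (π·λ^3)^(−1).
Let u = ρ/λ; then A², 4π and the length scale all cancel, so P = ∫_{0.50}^{∞} u^2·e^(-2·u) du ÷ ∫_{0}^{∞} u^2·e^(-2·u) du.
An antiderivative of u^2·e^(-2·u) is -(2·u^2 + 2·u + 1)·e^(-2·u)/4; evaluating from 0.50 to ∞ gives 5·e^(-1)/8, while the full integral is 1/4.
This evaluates to P = 0.9197.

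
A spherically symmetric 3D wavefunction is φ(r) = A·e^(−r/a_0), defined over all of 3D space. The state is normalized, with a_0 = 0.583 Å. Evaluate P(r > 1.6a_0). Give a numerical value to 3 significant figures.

P ≈ 0.380

P = ∫ |φ|² 4πr² dr over r > 1.6a_0.
The full normalization integral is A²·[π·a_0^3] = 1, fixing A².
Substituting u = r/a_0, A², 4π and the length scale all cancel in the ratio: P = ∫_{1.6}^{∞} u^2·e^(-2·u) du / ∫_{0}^{∞} u^2·e^(-2·u) du.
An antiderivative of u^2·e^(-2·u) is -(2·u^2 + 2·u + 1)·e^(-2·u)/4; evaluating from 1.6 to ∞ gives 233·e^(-16/5)/100, while the full integral is 1/4.
Taking the ratio yields P = 0.3799.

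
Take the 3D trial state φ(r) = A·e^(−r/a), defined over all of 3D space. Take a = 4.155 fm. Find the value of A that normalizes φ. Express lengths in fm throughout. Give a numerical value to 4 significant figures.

A ≈ 0.06661 fm^(-3/2)

The normalization condition is ∫|φ|² 4πr² dr = 1 from 0 to ∞.
In 3D with spherical symmetry the volume element is 4πr² dr.
Carrying out the integral gives A² · π·a^3.
With a = 4.155: A² = 0.0044375 and A = 0.066614.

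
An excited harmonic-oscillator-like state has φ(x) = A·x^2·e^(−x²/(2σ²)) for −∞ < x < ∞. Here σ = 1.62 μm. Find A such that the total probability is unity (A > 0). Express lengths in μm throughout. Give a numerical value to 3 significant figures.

A ≈ 0.260 μm^(-5/2)

Require ∫ |φ|² dx = 1 over the whole domain.
∫|φ|² dx = A²·(3·√(π)·σ^5/4).
Setting this equal to 1 gives A² = 1/(3·√(π)·σ^5/4).
Substituting σ = 1.62 gives A² = 0.06742, so A = 0.2597.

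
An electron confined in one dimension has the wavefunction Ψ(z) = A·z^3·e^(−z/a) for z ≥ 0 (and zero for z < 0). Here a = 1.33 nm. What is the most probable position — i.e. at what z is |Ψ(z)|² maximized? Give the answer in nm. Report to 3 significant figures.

z ≈ 3.99 nm

Set d/dz [|Ψ(z)|²] = 0 and solve for z > 0.
This gives z = 3·a.
With a = 1.33, the most probable position is 3.990 nm.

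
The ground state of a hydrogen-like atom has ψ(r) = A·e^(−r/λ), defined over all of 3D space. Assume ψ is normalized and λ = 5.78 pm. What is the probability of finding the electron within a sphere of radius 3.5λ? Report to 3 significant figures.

With dV = 4πr²dr, the probability is ∫|ψ|² dV over r ≤ 3.5λ.
Normalization gives A² = 1/(π·λ^3).
In terms of u = r/λ (A², 4π and the length scale all cancel between numerator and denominator), P = [∫_{0}^{3.5} u^2·e^(-2·u) du] / [∫_{0}^{∞} u^2·e^(-2·u) du].
An antiderivative of u^2·e^(-2·u) is -(2·u^2 + 2·u + 1)·e^(-2·u)/4; evaluating from 0 to 3.5 gives 1/4 - 65·e^(-7)/8, while the full integral is 1/4.
This evaluates to P = 0.9704.

P ≈ 0.970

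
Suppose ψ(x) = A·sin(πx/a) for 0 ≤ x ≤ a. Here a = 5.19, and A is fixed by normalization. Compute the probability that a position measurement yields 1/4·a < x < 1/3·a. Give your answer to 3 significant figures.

P ≈ 0.105

The probability is P = ∫ |ψ|² dx over [1/4·a, 1/3·a].
With A² fixed by ∫|ψ|² = 1, i.e. A² = (a/2)^(−1), substitute and integrate.
In terms of u = x/a (A² and the length scale cancel between numerator and denominator), P = [∫_{1/4}^{1/3} sin(π·u)^2 du] / [∫_{0}^{1} sin(π·u)^2 du].
An antiderivative of sin(π·u)^2 is u/2 - sin(2·π·u)/(4·π); evaluating from 1/4 to 1/3 gives -√(3)/(8·π) + 1/24 + 1/(4·π), while the full integral is 1/2.
Evaluating gives P = (-3·√(3) + π + 6)/(12·π).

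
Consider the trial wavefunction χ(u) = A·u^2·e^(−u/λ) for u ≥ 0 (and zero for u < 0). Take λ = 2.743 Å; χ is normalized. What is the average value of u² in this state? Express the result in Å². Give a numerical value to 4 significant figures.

By definition ⟨u²⟩ = ∫ u^2 |χ(u)|² du.
Recall ∫₀^∞ u^m e^(−u/β) du = m!·β^(m+1), evaluating both integrals, ⟨u²⟩ = 15·λ^2/2.
Putting λ = 2.743 gives 56.430.

⟨u^2⟩ ≈ 56.43 Å^2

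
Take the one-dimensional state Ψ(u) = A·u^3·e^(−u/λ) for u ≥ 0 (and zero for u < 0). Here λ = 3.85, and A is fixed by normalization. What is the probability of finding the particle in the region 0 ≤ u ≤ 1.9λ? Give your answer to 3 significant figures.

P ≈ 0.0909

|Ψ|² is the probability density, so P = ∫_{0}^{1.9λ} |Ψ|² du.
The normalization integral ∫|Ψ|²du over the whole domain equals 45·λ^7/8·A², and A² cancels in the ratio.
In terms of t = u/λ (A² and the length scale cancel between numerator and denominator), P = [∫_{0}^{1.9} t^6·e^(-2·t) dt] / [∫_{0}^{∞} t^6·e^(-2·t) dt].
With ∫ t^6·e^(-2·t) dt = -(4·t^6 + 12·t^5 + 30·t^4 + 60·t^3 + 90·t^2 + 90·t + 45)·e^(-2·t)/8 + C, the region integral is ≈ 0.51127 and the full one is 45/8.
Taking the ratio, P = 0.09089.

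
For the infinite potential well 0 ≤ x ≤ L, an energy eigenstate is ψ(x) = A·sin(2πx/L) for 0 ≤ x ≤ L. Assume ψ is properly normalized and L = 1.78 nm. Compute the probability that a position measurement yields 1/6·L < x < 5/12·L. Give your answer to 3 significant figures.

P ≈ 0.388

P = ∫_{1/6·L}^{5/12·L} |ψ(x)|² dx.
The normalization integral ∫|ψ|²dx over the whole domain equals L/2·A², and A² cancels in the ratio.
Substituting u = x/L, A² and the length scale cancel in the ratio: P = ∫_{1/6}^{5/12} sin(2·π·u)^2 du / ∫_{0}^{1} sin(2·π·u)^2 du.
With ∫ sin(2·π·u)^2 du = u/2 - sin(4·π·u)/(8·π) + C, the region integral is √(3)/(8·π) + 1/8 and the full one is 1/2.
This works out to P = (√(3) + π)/(4·π).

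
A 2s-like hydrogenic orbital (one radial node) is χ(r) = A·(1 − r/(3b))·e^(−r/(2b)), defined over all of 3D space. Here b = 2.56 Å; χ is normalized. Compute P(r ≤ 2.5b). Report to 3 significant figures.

Integrate the radial probability density 4πr²|χ|² over r ≤ 2.5b.
The full normalization integral is A²·[8·π·b^3/3] = 1, fixing A².
Substituting u = r/b, A², 4π and the length scale all cancel in the ratio: P = ∫_{0}^{2.5} u^2·(1 - u/3)^2·e^(-u) du / ∫_{0}^{∞} u^2·(1 - u/3)^2·e^(-u) du.
With ∫ u^2·(1 - u/3)^2·e^(-u) du = (-u^4 + 2·u^3 - 3·u^2 - 6·u - 6)·e^(-u)/9 + C, the region integral is 2/3 - 761·e^(-5/2)/144 and the full one is 2/3.
This evaluates to P = 0.3493.

P ≈ 0.349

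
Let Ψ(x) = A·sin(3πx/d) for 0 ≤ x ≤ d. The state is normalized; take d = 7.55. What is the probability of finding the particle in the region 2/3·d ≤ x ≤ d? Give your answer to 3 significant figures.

The probability is P = ∫ |Ψ|² dx over [2/3·d, d].
Since A² = 1/(d/2), this is the region integral divided by the full normalization integral.
Let u = x/d; then A² and the length scale cancel, so P = ∫_{2/3}^{1} sin(3·π·u)^2 du ÷ ∫_{0}^{1} sin(3·π·u)^2 du.
An antiderivative of sin(3·π·u)^2 is u/2 - sin(6·π·u)/(12·π); evaluating from 2/3 to 1 gives 1/6, while the full integral is 1/2.
Evaluating gives P = 1/3.

P ≈ 0.333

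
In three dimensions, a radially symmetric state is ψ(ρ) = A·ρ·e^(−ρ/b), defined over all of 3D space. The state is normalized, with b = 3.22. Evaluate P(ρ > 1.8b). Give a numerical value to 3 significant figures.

With dV = 4πρ²dρ, the probability is ∫|ψ|² dV over ρ > 1.8b.
The full normalization integral is A²·[3·π·b^5] = 1, fixing A².
Substituting u = ρ/b, A², 4π and the length scale all cancel in the ratio: P = ∫_{1.8}^{∞} u^4·e^(-2·u) du / ∫_{0}^{∞} u^4·e^(-2·u) du.
With ∫ u^4·e^(-2·u) du = -(u^4/2 + u^3 + 3·u^2/2 + 3·u/2 + 3/4)·e^(-2·u) + C, the region integral is ≈ 0.52983 and the full one is 3/4.
This evaluates to P = 0.7064.

P ≈ 0.706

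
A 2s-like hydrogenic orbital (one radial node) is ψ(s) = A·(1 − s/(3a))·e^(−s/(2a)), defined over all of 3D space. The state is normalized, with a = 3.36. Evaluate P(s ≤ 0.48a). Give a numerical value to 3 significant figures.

P ≈ 0.0303

Integrate the radial probability density 4πs²|ψ|² over s ≤ 0.48a.
A² is fixed by ∫₀^∞ 4πs²|ψ|² ds = 1, i.e. A² = (8·π·a^3/3)^(−1).
Substituting u = s/a, A², 4π and the length scale all cancel in the ratio: P = ∫_{0}^{0.48} u^2·(1 - u/3)^2·e^(-u) du / ∫_{0}^{∞} u^2·(1 - u/3)^2·e^(-u) du.
Using ∫ u^2·(1 - u/3)^2·e^(-u) du = (-u^4 + 2·u^3 - 3·u^2 - 6·u - 6)·e^(-u)/9, the numerator is ≈ 0.020169 and the denominator is 2/3.
The region integral divided by the full integral gives P = 0.03025.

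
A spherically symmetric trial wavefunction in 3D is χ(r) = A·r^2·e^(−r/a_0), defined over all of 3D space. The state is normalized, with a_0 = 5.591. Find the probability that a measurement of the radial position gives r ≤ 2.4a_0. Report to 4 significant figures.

Integrate the radial probability density 4πr²|χ|² over r ≤ 2.4a_0.
Normalization gives A² = 1/(45·π·a_0^7/2).
Let u = r/a_0; then A², 4π and the length scale all cancel, so P = ∫_{0}^{2.4} u^6·e^(-2·u) du ÷ ∫_{0}^{∞} u^6·e^(-2·u) du.
Using ∫ u^6·e^(-2·u) du = -(4·u^6 + 12·u^5 + 30·u^4 + 60·u^3 + 90·u^2 + 90·u + 45)·e^(-2·u)/8, the numerator is ≈ 1.17672 and the denominator is 45/8.
The region integral divided by the full integral gives P = 0.20920.

P ≈ 0.2092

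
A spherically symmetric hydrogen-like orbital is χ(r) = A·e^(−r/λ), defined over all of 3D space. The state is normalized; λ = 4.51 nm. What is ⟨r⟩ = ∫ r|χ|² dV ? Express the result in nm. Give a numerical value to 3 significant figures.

The expectation value is the |χ|²-weighted average of r: ∫ r|χ|² 4πr² dr.
The ratio of the moment integral to the normalization integral gives ⟨r⟩ = 3·λ/2.
With λ = 4.51, ⟨r⟩ = 6.765.

⟨r⟩ ≈ 6.77 nm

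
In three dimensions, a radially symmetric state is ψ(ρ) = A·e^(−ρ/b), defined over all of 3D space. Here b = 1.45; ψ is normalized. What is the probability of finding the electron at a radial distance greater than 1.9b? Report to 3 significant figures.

Integrate the radial probability density 4πρ²|ψ|² over ρ > 1.9b.
A² is fixed by ∫₀^∞ 4πρ²|ψ|² dρ = 1, i.e. A² = (π·b^3)^(−1).
Substituting u = ρ/b, A², 4π and the length scale all cancel in the ratio: P = ∫_{1.9}^{∞} u^2·e^(-2·u) du / ∫_{0}^{∞} u^2·e^(-2·u) du.
Using ∫ u^2·e^(-2·u) du = -(2·u^2 + 2·u + 1)·e^(-2·u)/4, the numerator is 601·e^(-19/5)/200 and the denominator is 1/4.
This evaluates to P = 0.2689.

P ≈ 0.269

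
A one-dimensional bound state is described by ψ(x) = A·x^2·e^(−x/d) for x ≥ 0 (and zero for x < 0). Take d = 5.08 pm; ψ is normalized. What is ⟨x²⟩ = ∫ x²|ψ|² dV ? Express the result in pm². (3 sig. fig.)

By definition ⟨x²⟩ = ∫ x^2 |ψ(x)|² dx.
The ratio of the moment integral to the normalization integral gives ⟨x²⟩ = 15·d^2/2.
With d = 5.08, ⟨x^2⟩ = 193.5.

⟨x^2⟩ ≈ 194 pm^2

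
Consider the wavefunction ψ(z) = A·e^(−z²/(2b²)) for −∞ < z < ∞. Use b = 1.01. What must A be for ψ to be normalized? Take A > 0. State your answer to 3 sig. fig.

We need A² ∫|f|² dz = 1, taking the integral from −∞ to ∞.
The integral (without the A² prefactor) comes out to √(π)·b.
So A² = (√(π)·b)^(−1).
With b = 1.01: A² = 0.5586 and A = 0.7474.

A ≈ 0.747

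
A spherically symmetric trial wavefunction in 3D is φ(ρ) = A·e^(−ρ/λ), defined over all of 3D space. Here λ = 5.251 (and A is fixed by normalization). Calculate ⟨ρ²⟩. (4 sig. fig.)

⟨ρ^2⟩ ≈ 82.72

The expectation value is the |φ|²-weighted average of ρ^2: ∫ ρ^2|φ|² 4πρ² dρ.
Using ∫₀^∞ ρⁿ e^(−αρ) dρ = n!/αⁿ⁺¹, evaluating both integrals, ⟨ρ²⟩ = 3·λ^2.
Putting λ = 5.251 gives 82.719.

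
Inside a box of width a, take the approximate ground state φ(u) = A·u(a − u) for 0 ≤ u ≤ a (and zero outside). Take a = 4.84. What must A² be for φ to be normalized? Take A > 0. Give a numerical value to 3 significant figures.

A^2 ≈ 0.0113

Require ∫ |φ|² du = 1 over the whole domain.
Expanding the polynomial and integrating term by term, ∫|φ|² du = A²·(a^5/30).
Setting this equal to 1 gives A² = 1/(a^5/30).
Plugging in a = 4.84 yields A = 0.1063.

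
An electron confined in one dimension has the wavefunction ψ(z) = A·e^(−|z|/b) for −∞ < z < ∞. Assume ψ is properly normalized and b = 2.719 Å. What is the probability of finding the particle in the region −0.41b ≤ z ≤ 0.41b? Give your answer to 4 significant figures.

P ≈ 0.5596

The probability is P = ∫ |ψ|² dz over [−0.41b, 0.41b].
With A² fixed by ∫|ψ|² = 1, i.e. A² = (b)^(−1), substitute and integrate.
Both integrals are even about z = 0, so only the z ≥ 0 halves are needed (the factors of 2 cancel). In terms of u = z/b (A² and the length scale cancel between numerator and denominator), P = [∫_{0}^{0.41} e^(-2·u) du] / [∫_{0}^{∞} e^(-2·u) du].
An antiderivative of e^(-2·u) is -e^(-2·u)/2; evaluating from 0 to 0.41 gives 1/2 - e^(-41/50)/2, while the full integral is 1/2.
Taking the ratio, P = 0.55957.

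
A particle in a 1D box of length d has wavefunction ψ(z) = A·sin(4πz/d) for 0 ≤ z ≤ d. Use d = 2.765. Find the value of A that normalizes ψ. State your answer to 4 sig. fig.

We need A² ∫|f|² dz = 1, taking the integral from 0 to d.
With ψ = A·sin(4πz/d), the integral evaluates to A²·[d/2].
So A² = (d/2)^(−1).
Plugging in d = 2.765 yields A = 0.85049.

A ≈ 0.8505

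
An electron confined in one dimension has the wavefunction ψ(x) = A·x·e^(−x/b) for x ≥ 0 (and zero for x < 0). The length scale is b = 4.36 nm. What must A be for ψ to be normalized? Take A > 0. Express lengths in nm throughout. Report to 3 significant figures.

Require ∫ |ψ|² dx = 1 over the whole domain.
With ψ = A·x·e^(−x/b), the integral evaluates to A²·[b^3/4].
Setting this equal to 1 gives A² = 1/(b^3/4).
Substituting b = 4.36 gives A² = 0.04826, so A = 0.2197.

A ≈ 0.220 nm^(-3/2)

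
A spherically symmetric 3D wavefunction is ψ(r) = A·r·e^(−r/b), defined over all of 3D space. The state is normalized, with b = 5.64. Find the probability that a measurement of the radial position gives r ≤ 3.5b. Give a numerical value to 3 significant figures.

P = ∫ |ψ|² 4πr² dr over r ≤ 3.5b.
The full normalization integral is A²·[3·π·b^5] = 1, fixing A².
In terms of u = r/b (A², 4π and the length scale all cancel between numerator and denominator), P = [∫_{0}^{3.5} u^4·e^(-2·u) du] / [∫_{0}^{∞} u^4·e^(-2·u) du].
Using ∫ u^4·e^(-2·u) du = -(u^4/2 + u^3 + 3·u^2/2 + 3·u/2 + 3/4)·e^(-2·u), the numerator is 3/4 - 4553·e^(-7)/32 and the denominator is 3/4.
This evaluates to P = 0.8270.

P ≈ 0.827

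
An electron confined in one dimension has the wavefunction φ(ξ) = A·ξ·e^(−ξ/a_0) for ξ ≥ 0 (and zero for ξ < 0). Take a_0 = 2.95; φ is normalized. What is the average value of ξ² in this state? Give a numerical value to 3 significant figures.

The expectation value is the |φ|²-weighted average of ξ^2: ∫ ξ^2|φ|² dξ.
With ∫₀^∞ ξ^4 e^(−αξ) dξ = 4!/α^5, since the A² factors cancel between numerator and denominator, ⟨ξ²⟩ = 3·a_0^2.
Putting a_0 = 2.95 gives 26.11.

⟨ξ^2⟩ ≈ 26.1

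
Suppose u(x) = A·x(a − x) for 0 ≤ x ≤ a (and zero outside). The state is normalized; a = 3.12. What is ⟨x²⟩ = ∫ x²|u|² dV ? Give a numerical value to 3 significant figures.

⟨x²⟩ = ∫ x^2 |u|² dx over the full domain.
Since the A² factors cancel between numerator and denominator, ⟨x²⟩ = 2·a^2/7.
Putting a = 3.12 gives 2.781.

⟨x^2⟩ ≈ 2.78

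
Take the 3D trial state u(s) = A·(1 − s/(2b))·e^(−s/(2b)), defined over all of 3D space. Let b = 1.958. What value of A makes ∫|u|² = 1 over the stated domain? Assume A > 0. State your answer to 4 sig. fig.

A ≈ 0.07280

The normalization condition is ∫|u|² 4πs² ds = 1 from 0 to ∞.
Recall ∫₀^∞ s^m e^(−s/β) ds = m!·β^(m+1), carrying out the integral gives A² · 8·π·b^3.
So A² = (8·π·b^3)^(−1).
Substituting b = 1.958 gives A² = 0.0053006, so A = 0.072805.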